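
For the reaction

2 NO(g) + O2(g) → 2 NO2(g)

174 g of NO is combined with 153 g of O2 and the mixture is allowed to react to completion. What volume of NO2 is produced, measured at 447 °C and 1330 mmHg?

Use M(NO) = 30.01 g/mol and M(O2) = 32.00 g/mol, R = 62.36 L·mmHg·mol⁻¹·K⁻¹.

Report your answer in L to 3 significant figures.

196 L

n(NO) = 174 / 30.01 = 5.798 mol
n(O2) = 153 / 32.00 = 4.781 mol
For 5.798 mol NO, stoichiometry requires (1/2) × 5.798 = 2.899 mol O2; 4.781 mol is available, so NO is limiting.
n(NO2) = (2/2) × 5.798 = 5.798 mol
V(NO2) = nRT/P = 5.798 × 62.36 × 720.15 / 1330 = 195.8 L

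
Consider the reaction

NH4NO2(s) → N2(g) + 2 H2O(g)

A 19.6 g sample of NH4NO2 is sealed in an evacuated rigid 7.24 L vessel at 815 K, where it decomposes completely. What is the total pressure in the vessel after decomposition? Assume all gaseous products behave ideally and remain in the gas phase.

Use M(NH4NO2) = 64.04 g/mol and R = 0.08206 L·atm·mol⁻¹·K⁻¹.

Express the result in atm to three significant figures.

n(NH4NO2) = 19.6 / 64.04 = 0.3061 mol
n(gas produced) = (3/1) × 0.3061 = 0.9183 mol
P = nRT/V = 0.9183 × 0.08206 × 815 / 7.24 = 8.483 atm

8.48 atm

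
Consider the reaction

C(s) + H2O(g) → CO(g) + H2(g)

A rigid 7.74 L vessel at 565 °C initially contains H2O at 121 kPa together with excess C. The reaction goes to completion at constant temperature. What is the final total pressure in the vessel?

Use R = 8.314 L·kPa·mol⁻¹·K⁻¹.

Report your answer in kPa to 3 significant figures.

Since T and V are fixed, P_final/P_initial = n_final/n_initial = 2/1.
P_final = (2/1) × 121 = 242.0 kPa

242 kPa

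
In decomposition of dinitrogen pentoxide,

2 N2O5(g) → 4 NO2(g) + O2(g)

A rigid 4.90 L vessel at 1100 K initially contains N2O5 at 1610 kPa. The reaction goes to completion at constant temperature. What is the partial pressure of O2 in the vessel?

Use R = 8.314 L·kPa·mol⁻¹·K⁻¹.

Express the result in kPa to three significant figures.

805 kPa

n(N2O5)₀ = PV/RT = (1610 × 4.90) / (8.314 × 1100) = 0.8626 mol
n(O2) = (1/2) × 0.8626 = 0.4313 mol
P(O2) = nRT/V = 0.4313 × 8.314 × 1100 / 4.90 = 805.0 kPa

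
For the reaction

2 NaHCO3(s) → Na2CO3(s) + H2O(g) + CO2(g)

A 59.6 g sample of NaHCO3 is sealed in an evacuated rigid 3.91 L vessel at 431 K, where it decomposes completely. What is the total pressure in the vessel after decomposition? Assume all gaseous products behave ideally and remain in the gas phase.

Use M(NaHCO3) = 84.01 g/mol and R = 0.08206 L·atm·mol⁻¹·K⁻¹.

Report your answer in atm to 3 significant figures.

6.42 atm

n(NaHCO3) = 59.6 / 84.01 = 0.7094 mol
n(gas produced) = (2/2) × 0.7094 = 0.7094 mol
P = nRT/V = 0.7094 × 0.08206 × 431 / 3.91 = 6.417 atm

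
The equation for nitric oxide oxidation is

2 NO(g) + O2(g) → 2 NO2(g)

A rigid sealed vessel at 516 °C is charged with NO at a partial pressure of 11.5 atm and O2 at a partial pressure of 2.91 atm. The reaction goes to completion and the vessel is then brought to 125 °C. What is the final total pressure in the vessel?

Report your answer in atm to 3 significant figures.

5.80 atm

At constant V, partial pressures at 516 °C are proportional to moles, so apply stoichiometry directly to pressures.
P(O2) required for 11.5 atm of NO = (1/2) × 11.5 = 5.750 atm; available 2.91 atm, so O2 is limiting.
P(NO) remaining = 11.5 − (2/1) × 2.91 = 5.680 atm
P(gaseous products) = (2)/1 × 2.91 = 5.820 atm
P_total at 516 °C = 5.680 + 5.820 = 11.50 atm
Scaling to 125 °C: P = 11.50 × 398.15/789.15 = 5.802 atm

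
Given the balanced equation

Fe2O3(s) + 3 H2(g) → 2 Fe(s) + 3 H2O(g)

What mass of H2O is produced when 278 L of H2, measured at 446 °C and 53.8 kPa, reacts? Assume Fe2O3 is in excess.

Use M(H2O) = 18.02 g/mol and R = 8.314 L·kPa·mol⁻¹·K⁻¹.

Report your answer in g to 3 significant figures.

n(H2) = PV/RT = (53.8 × 278) / (8.314 × 719.15) = 2.501 mol
n(H2O) = (3/3) × 2.501 = 2.501 mol
m(H2O) = 2.501 × 18.02 = 45.07 g

45.1 g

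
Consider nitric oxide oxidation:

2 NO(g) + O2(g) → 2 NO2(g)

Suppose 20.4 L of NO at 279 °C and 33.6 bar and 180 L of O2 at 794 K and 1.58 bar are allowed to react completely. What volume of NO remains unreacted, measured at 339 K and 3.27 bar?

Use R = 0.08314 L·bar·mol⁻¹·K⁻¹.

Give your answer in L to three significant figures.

54.4 L

n(NO) = PV/RT = (33.6 × 20.4) / (0.08314 × 552.15) = 14.93 mol
n(O2) = PV/RT = (1.58 × 180) / (0.08314 × 794) = 4.308 mol
For 14.93 mol NO, stoichiometry requires (1/2) × 14.93 = 7.465 mol O2; 4.308 mol is available, so O2 is limiting.
n(NO) consumed = (2/1) × 4.308 = 8.616 mol; remaining = 14.93 − 8.616 = 6.314 mol
V(NO) = nRT/P = 6.314 × 0.08314 × 339 / 3.27 = 54.42 L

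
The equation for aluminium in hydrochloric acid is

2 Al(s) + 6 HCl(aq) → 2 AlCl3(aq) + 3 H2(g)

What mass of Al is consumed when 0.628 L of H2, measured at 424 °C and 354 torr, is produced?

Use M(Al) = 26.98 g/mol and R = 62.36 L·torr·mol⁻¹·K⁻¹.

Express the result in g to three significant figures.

n(H2) = PV/RT = (354 × 0.628) / (62.36 × 697.15) = 0.005114 mol
n(Al) = (2/3) × 0.005114 = 0.003409 mol
m(Al) = 0.003409 × 26.98 = 0.09197 g

0.0920 g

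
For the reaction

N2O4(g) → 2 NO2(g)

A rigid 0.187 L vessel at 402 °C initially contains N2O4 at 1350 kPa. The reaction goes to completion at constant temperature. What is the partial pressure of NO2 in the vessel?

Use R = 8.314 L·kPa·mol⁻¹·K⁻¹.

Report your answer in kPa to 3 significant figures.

2700 kPa

n(N2O4)₀ = PV/RT = (1350 × 0.187) / (8.314 × 675.15) = 0.04497 mol
n(NO2) = (2/1) × 0.04497 = 0.08994 mol
P(NO2) = nRT/V = 0.08994 × 8.314 × 675.15 / 0.187 = 2700 kPa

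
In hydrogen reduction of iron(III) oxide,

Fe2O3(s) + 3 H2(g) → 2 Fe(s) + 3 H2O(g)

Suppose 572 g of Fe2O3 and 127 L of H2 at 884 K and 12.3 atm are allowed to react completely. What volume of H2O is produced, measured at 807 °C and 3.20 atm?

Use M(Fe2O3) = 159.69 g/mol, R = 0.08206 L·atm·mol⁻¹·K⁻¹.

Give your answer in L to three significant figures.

298 L

n(Fe2O3) = 572 / 159.69 = 3.582 mol
n(H2) = PV/RT = (12.3 × 127) / (0.08206 × 884) = 21.53 mol
For 3.582 mol Fe2O3, stoichiometry requires (3/1) × 3.582 = 10.75 mol H2; 21.53 mol is available, so Fe2O3 is limiting.
n(H2O) = (3/1) × 3.582 = 10.75 mol
V(H2O) = nRT/P = 10.75 × 0.08206 × 1080.15 / 3.20 = 297.8 L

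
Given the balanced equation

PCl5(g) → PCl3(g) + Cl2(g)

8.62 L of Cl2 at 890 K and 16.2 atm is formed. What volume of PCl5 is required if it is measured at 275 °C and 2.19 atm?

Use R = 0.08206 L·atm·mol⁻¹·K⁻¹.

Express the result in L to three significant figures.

39.3 L

n(Cl2) = PV/RT = (16.2 × 8.62) / (0.08206 × 890) = 1.912 mol
n(PCl5) = (1/1) × 1.912 = 1.912 mol
V = nRT/P = 1.912 × 0.08206 × 548.15 / 2.19 = 39.27 L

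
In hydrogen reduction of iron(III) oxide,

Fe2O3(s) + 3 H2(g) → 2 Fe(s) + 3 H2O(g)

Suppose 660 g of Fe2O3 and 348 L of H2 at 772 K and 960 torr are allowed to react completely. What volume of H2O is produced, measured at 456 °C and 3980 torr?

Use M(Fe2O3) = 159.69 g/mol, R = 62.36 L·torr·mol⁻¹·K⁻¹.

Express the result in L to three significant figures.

79.3 L

n(Fe2O3) = 660 / 159.69 = 4.133 mol
n(H2) = PV/RT = (960 × 348) / (62.36 × 772) = 6.939 mol
For 4.133 mol Fe2O3, stoichiometry requires (3/1) × 4.133 = 12.40 mol H2; 6.939 mol is available, so H2 is limiting.
n(H2O) = (3/3) × 6.939 = 6.939 mol
V(H2O) = nRT/P = 6.939 × 62.36 × 729.15 / 3980 = 79.28 L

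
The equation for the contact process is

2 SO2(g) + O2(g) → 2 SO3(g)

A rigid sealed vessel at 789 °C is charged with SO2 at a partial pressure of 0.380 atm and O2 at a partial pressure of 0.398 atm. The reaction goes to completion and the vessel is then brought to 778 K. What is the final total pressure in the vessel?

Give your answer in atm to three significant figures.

At constant V, partial pressures at 789 °C are proportional to moles, so apply stoichiometry directly to pressures.
P(O2) required for 0.380 atm of SO2 = (1/2) × 0.380 = 0.1900 atm; available 0.398 atm, so SO2 is limiting.
P(O2) remaining = 0.398 − (1/2) × 0.380 = 0.2080 atm
P(gaseous products) = (2)/2 × 0.380 = 0.3800 atm
P_total at 789 °C = 0.2080 + 0.3800 = 0.5880 atm
Scaling to 778 K: P = 0.5880 × 778/1062.15 = 0.4307 atm

0.431 atm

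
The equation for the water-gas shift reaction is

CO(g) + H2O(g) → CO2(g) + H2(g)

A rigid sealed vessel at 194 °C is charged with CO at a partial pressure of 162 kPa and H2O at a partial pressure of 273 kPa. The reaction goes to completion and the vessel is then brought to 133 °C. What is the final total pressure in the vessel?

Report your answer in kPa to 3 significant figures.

At constant V, partial pressures at 194 °C are proportional to moles, so apply stoichiometry directly to pressures.
P(H2O) required for 162 kPa of CO = (1/1) × 162 = 162.0 kPa; available 273 kPa, so CO is limiting.
P(H2O) remaining = 273 − (1/1) × 162 = 111.0 kPa
P(gaseous products) = (1+1)/1 × 162 = 324.0 kPa
P_total at 194 °C = 111.0 + 324.0 = 435.0 kPa
Scaling to 133 °C: P = 435.0 × 406.15/467.15 = 378.2 kPa

378 kPa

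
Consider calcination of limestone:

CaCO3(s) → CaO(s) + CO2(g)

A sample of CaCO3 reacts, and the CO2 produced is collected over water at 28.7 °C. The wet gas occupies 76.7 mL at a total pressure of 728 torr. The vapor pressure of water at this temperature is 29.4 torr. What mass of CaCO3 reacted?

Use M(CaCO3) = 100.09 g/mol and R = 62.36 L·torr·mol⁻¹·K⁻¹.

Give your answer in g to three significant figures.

0.285 g

P(CO2) = 728 − 29.4 = 698.6 torr
n(CO2) = PV/RT = (698.6 × 0.07670) / (62.36 × 301.85) = 0.002847 mol
n(CaCO3) = (1/1) × 0.002847 = 0.002847 mol
m(CaCO3) = 0.002847 × 100.09 = 0.2850 g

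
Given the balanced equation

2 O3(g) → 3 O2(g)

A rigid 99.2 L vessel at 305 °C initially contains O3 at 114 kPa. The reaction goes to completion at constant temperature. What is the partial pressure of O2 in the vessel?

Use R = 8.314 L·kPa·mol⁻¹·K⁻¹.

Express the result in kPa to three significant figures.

n(O3)₀ = PV/RT = (114 × 99.2) / (8.314 × 578.15) = 2.353 mol
n(O2) = (3/2) × 2.353 = 3.530 mol
P(O2) = nRT/V = 3.530 × 8.314 × 578.15 / 99.2 = 171.0 kPa

171 kPa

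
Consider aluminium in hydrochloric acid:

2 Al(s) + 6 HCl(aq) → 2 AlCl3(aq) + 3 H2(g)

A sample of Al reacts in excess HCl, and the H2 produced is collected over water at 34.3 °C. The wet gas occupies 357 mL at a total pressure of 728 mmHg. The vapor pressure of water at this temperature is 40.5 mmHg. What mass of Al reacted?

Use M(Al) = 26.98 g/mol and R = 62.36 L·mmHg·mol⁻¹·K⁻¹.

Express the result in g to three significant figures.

P(H2) = 728 − 40.5 = 687.5 mmHg
n(H2) = PV/RT = (687.5 × 0.3570) / (62.36 × 307.45) = 0.01280 mol
n(Al) = (2/3) × 0.01280 = 0.008533 mol
m(Al) = 0.008533 × 26.98 = 0.2302 g

0.230 g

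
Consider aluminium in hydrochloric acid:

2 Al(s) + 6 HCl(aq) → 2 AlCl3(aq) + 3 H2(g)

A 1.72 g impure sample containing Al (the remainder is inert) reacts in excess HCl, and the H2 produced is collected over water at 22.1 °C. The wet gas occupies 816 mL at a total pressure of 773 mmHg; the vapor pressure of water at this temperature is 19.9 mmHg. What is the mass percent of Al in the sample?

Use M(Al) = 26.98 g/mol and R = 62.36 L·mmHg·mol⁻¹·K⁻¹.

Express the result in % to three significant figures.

34.9 %

P(H2) = 773 − 19.9 = 753.1 mmHg
n(H2) = PV/RT = (753.1 × 0.8160) / (62.36 × 295.25) = 0.03338 mol
n(Al) = (2/3) × 0.03338 = 0.02225 mol
m(Al) = 0.02225 × 26.98 = 0.6003 g
%Al = 0.6003 / 1.72 × 100 = 34.90%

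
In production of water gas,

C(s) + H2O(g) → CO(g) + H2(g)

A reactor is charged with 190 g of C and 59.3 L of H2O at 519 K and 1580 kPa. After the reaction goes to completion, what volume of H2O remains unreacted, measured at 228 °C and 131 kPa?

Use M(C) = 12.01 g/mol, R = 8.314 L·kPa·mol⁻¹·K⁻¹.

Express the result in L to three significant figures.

n(C) = 190 / 12.01 = 15.82 mol
n(H2O) = PV/RT = (1580 × 59.3) / (8.314 × 519) = 21.71 mol
For 15.82 mol C, stoichiometry requires (1/1) × 15.82 = 15.82 mol H2O; 21.71 mol is available, so C is limiting.
n(H2O) consumed = (1/1) × 15.82 = 15.82 mol; remaining = 21.71 − 15.82 = 5.890 mol
V(H2O) = nRT/P = 5.890 × 8.314 × 501.15 / 131 = 187.3 L

187 L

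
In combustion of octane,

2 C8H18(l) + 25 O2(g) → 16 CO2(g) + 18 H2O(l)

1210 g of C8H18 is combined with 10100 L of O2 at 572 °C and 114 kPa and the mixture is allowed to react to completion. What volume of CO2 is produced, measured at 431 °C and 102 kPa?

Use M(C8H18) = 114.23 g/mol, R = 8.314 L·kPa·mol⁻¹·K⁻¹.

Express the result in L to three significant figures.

4860 L

n(C8H18) = 1210 / 114.23 = 10.59 mol
n(O2) = PV/RT = (114 × 10100) / (8.314 × 845.15) = 163.9 mol
For 10.59 mol C8H18, stoichiometry requires (25/2) × 10.59 = 132.4 mol O2; 163.9 mol is available, so C8H18 is limiting.
n(CO2) = (16/2) × 10.59 = 84.72 mol
V(CO2) = nRT/P = 84.72 × 8.314 × 704.15 / 102 = 4863 L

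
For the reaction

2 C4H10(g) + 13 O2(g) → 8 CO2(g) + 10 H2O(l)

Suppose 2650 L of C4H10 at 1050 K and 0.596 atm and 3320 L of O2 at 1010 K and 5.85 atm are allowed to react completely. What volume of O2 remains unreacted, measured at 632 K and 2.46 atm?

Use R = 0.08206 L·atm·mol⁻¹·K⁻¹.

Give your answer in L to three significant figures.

n(C4H10) = PV/RT = (0.596 × 2650) / (0.08206 × 1050) = 18.33 mol
n(O2) = PV/RT = (5.85 × 3320) / (0.08206 × 1010) = 234.3 mol
For 18.33 mol C4H10, stoichiometry requires (13/2) × 18.33 = 119.1 mol O2; 234.3 mol is available, so C4H10 is limiting.
n(O2) consumed = (13/2) × 18.33 = 119.1 mol; remaining = 234.3 − 119.1 = 115.2 mol
V(O2) = nRT/P = 115.2 × 0.08206 × 632 / 2.46 = 2429 L

2430 L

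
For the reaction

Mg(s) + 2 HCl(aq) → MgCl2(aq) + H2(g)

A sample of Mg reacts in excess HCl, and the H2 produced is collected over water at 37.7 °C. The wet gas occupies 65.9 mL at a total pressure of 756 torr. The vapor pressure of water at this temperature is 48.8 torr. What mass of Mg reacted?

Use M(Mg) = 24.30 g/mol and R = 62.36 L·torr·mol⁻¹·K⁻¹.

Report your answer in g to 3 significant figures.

0.0584 g

P(H2) = 756 − 48.8 = 707.2 torr
n(H2) = PV/RT = (707.2 × 0.06590) / (62.36 × 310.85) = 0.002404 mol
n(Mg) = (1/1) × 0.002404 = 0.002404 mol
m(Mg) = 0.002404 × 24.30 = 0.05842 g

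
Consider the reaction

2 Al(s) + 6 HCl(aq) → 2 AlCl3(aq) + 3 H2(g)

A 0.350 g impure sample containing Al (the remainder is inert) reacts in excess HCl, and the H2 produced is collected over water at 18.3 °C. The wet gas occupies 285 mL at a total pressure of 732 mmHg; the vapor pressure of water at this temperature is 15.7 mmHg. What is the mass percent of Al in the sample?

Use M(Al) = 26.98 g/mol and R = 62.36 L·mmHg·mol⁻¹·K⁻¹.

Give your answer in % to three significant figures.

P(H2) = 732 − 15.7 = 716.3 mmHg
n(H2) = PV/RT = (716.3 × 0.2850) / (62.36 × 291.45) = 0.01123 mol
n(Al) = (2/3) × 0.01123 = 0.007487 mol
m(Al) = 0.007487 × 26.98 = 0.2020 g
%Al = 0.2020 / 0.350 × 100 = 57.71%

57.7 %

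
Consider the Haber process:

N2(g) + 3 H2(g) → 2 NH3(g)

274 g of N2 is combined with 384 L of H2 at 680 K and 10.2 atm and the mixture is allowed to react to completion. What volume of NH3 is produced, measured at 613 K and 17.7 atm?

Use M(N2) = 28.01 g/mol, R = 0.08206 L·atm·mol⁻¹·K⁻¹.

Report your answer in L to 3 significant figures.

55.6 L

n(N2) = 274 / 28.01 = 9.782 mol
n(H2) = PV/RT = (10.2 × 384) / (0.08206 × 680) = 70.19 mol
For 9.782 mol N2, stoichiometry requires (3/1) × 9.782 = 29.35 mol H2; 70.19 mol is available, so N2 is limiting.
n(NH3) = (2/1) × 9.782 = 19.56 mol
V(NH3) = nRT/P = 19.56 × 0.08206 × 613 / 17.7 = 55.59 L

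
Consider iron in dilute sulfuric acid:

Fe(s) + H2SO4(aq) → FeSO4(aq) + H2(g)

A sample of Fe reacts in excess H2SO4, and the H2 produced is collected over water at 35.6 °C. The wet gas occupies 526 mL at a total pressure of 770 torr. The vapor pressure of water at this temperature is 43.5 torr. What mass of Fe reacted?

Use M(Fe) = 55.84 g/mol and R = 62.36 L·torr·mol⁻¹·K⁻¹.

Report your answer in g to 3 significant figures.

P(H2) = 770 − 43.5 = 726.5 torr
n(H2) = PV/RT = (726.5 × 0.5260) / (62.36 × 308.75) = 0.01985 mol
n(Fe) = (1/1) × 0.01985 = 0.01985 mol
m(Fe) = 0.01985 × 55.84 = 1.108 g

1.11 g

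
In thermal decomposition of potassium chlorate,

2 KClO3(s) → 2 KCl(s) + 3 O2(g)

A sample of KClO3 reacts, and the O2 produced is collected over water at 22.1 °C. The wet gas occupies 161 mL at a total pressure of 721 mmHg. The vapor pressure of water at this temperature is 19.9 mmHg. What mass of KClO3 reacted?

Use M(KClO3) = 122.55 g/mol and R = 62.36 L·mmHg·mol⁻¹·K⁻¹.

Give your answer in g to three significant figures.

0.501 g

P(O2) = 721 − 19.9 = 701.1 mmHg
n(O2) = PV/RT = (701.1 × 0.1610) / (62.36 × 295.25) = 0.006131 mol
n(KClO3) = (2/3) × 0.006131 = 0.004087 mol
m(KClO3) = 0.004087 × 122.55 = 0.5009 g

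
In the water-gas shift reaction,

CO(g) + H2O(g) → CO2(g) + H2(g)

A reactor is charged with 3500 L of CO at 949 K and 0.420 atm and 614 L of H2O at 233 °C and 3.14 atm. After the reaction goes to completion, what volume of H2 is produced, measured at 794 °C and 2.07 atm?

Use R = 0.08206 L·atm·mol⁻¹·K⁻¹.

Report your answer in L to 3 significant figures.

799 L

n(CO) = PV/RT = (0.420 × 3500) / (0.08206 × 949) = 18.88 mol
n(H2O) = PV/RT = (3.14 × 614) / (0.08206 × 506.15) = 46.42 mol
For 18.88 mol CO, stoichiometry requires (1/1) × 18.88 = 18.88 mol H2O; 46.42 mol is available, so CO is limiting.
n(H2) = (1/1) × 18.88 = 18.88 mol
V(H2) = nRT/P = 18.88 × 0.08206 × 1067.15 / 2.07 = 798.7 L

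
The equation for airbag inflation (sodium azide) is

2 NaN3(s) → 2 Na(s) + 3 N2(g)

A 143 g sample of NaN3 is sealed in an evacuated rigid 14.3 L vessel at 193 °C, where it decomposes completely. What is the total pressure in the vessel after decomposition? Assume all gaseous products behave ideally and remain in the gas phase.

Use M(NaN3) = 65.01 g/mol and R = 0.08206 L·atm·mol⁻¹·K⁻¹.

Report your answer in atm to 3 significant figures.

8.83 atm

n(NaN3) = 143 / 65.01 = 2.200 mol
n(gas produced) = (3/2) × 2.200 = 3.300 mol
P = nRT/V = 3.300 × 0.08206 × 466.15 / 14.3 = 8.827 atm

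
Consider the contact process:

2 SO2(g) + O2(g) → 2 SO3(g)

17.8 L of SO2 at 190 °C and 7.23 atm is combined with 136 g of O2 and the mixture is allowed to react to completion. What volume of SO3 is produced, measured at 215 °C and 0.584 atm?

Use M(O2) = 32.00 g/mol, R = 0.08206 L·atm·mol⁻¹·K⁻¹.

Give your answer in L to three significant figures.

n(SO2) = PV/RT = (7.23 × 17.8) / (0.08206 × 463.15) = 3.386 mol
n(O2) = 136 / 32.00 = 4.250 mol
For 3.386 mol SO2, stoichiometry requires (1/2) × 3.386 = 1.693 mol O2; 4.250 mol is available, so SO2 is limiting.
n(SO3) = (2/2) × 3.386 = 3.386 mol
V(SO3) = nRT/P = 3.386 × 0.08206 × 488.15 / 0.584 = 232.3 L

232 L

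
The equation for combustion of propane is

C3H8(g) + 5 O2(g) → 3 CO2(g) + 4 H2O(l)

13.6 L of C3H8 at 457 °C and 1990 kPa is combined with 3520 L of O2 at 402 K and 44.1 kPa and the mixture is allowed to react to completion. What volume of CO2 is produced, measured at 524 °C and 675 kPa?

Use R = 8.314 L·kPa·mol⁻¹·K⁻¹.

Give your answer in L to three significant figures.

n(C3H8) = PV/RT = (1990 × 13.6) / (8.314 × 730.15) = 4.458 mol
n(O2) = PV/RT = (44.1 × 3520) / (8.314 × 402) = 46.45 mol
For 4.458 mol C3H8, stoichiometry requires (5/1) × 4.458 = 22.29 mol O2; 46.45 mol is available, so C3H8 is limiting.
n(CO2) = (3/1) × 4.458 = 13.37 mol
V(CO2) = nRT/P = 13.37 × 8.314 × 797.15 / 675 = 131.3 L

131 L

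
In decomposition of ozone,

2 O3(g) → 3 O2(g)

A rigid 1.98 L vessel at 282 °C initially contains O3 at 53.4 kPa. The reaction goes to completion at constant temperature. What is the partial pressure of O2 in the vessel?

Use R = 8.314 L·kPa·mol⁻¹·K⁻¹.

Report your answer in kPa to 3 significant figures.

80.1 kPa

n(O3)₀ = PV/RT = (53.4 × 1.98) / (8.314 × 555.15) = 0.02291 mol
n(O2) = (3/2) × 0.02291 = 0.03436 mol
P(O2) = nRT/V = 0.03436 × 8.314 × 555.15 / 1.98 = 80.10 kPa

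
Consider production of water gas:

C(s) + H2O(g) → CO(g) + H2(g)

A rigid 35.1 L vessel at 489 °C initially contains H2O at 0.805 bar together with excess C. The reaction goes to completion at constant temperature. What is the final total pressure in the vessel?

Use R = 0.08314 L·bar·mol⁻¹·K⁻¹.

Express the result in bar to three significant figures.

At constant T and V, P ∝ n(gas): 1 mol gas → 2 mol gas.
P_final = (2/1) × 0.805 = 1.610 bar

1.61 bar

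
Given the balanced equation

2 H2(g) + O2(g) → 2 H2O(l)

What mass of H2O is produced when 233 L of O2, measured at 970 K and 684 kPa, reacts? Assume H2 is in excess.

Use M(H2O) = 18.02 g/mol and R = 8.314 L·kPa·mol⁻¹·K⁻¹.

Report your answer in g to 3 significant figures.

712 g

n(O2) = PV/RT = (684 × 233) / (8.314 × 970) = 19.76 mol
n(H2O) = (2/1) × 19.76 = 39.52 mol
m(H2O) = 39.52 × 18.02 = 712.2 g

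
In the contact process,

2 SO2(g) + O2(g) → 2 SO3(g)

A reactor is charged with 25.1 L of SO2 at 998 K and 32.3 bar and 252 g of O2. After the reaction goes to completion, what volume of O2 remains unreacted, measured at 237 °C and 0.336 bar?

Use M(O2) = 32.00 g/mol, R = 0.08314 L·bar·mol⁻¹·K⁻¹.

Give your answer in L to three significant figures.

377 L

n(SO2) = PV/RT = (32.3 × 25.1) / (0.08314 × 998) = 9.771 mol
n(O2) = 252 / 32.00 = 7.875 mol
For 9.771 mol SO2, stoichiometry requires (1/2) × 9.771 = 4.886 mol O2; 7.875 mol is available, so SO2 is limiting.
n(O2) consumed = (1/2) × 9.771 = 4.886 mol; remaining = 7.875 − 4.886 = 2.989 mol
V(O2) = nRT/P = 2.989 × 0.08314 × 510.15 / 0.336 = 377.3 L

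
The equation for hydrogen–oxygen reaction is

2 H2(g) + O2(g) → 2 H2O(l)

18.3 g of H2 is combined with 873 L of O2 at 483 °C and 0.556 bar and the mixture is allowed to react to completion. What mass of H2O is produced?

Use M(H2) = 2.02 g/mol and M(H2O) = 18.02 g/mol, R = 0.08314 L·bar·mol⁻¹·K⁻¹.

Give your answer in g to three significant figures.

n(H2) = 18.3 / 2.02 = 9.059 mol
n(O2) = PV/RT = (0.556 × 873) / (0.08314 × 756.15) = 7.721 mol
For 9.059 mol H2, stoichiometry requires (1/2) × 9.059 = 4.529 mol O2; 7.721 mol is available, so H2 is limiting.
n(H2O) = (2/2) × 9.059 = 9.059 mol
m(H2O) = 9.059 × 18.02 = 163.2 g

163 g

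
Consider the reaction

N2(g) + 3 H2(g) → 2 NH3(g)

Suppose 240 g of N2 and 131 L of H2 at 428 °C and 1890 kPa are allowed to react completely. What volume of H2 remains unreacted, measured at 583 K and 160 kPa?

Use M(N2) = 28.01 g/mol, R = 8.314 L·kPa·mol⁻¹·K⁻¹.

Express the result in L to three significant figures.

508 L

n(N2) = 240 / 28.01 = 8.568 mol
n(H2) = PV/RT = (1890 × 131) / (8.314 × 701.15) = 42.47 mol
For 8.568 mol N2, stoichiometry requires (3/1) × 8.568 = 25.70 mol H2; 42.47 mol is available, so N2 is limiting.
n(H2) consumed = (3/1) × 8.568 = 25.70 mol; remaining = 42.47 − 25.70 = 16.77 mol
V(H2) = nRT/P = 16.77 × 8.314 × 583 / 160 = 508.0 L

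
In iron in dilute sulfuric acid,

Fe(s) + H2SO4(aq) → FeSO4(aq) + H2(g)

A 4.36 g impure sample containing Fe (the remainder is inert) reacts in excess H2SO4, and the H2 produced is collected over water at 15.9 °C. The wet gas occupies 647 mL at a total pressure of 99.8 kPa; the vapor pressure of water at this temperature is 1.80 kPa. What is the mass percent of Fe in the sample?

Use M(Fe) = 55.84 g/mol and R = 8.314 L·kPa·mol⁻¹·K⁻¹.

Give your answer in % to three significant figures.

33.8 %

P(H2) = 99.8 − 1.80 = 98.00 kPa
n(H2) = PV/RT = (98.00 × 0.6470) / (8.314 × 289.05) = 0.02638 mol
n(Fe) = (1/1) × 0.02638 = 0.02638 mol
m(Fe) = 0.02638 × 55.84 = 1.473 g
%Fe = 1.473 / 4.36 × 100 = 33.78%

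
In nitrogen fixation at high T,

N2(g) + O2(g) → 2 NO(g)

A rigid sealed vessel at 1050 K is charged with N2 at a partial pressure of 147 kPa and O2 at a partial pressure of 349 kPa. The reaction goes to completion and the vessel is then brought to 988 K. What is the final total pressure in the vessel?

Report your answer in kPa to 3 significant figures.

With V and T fixed, P_i ∝ n_i, so the mole ratios apply directly to partial pressures at 1050 K.
P(O2) required for 147 kPa of N2 = (1/1) × 147 = 147.0 kPa; available 349 kPa, so N2 is limiting.
P(O2) remaining = 349 − (1/1) × 147 = 202.0 kPa
P(gaseous products) = (2)/1 × 147 = 294.0 kPa
P_total at 1050 K = 202.0 + 294.0 = 496.0 kPa
Scaling to 988 K: P = 496.0 × 988/1050 = 466.7 kPa

467 kPa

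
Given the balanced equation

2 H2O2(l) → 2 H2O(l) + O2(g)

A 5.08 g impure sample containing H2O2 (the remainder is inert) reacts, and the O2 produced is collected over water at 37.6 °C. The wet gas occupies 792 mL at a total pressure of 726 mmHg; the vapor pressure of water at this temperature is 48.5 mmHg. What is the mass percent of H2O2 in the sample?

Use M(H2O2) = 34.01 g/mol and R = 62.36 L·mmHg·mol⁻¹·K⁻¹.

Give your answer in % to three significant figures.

P(O2) = 726 − 48.5 = 677.5 mmHg
n(O2) = PV/RT = (677.5 × 0.7920) / (62.36 × 310.75) = 0.02769 mol
n(H2O2) = (2/1) × 0.02769 = 0.05538 mol
m(H2O2) = 0.05538 × 34.01 = 1.883 g
%H2O2 = 1.883 / 5.08 × 100 = 37.07%

37.1 %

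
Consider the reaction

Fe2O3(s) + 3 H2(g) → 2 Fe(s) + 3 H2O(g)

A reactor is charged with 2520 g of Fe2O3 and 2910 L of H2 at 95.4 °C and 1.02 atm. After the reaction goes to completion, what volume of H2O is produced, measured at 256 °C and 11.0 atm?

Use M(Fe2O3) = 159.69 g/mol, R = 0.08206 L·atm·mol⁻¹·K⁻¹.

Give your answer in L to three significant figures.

n(Fe2O3) = 2520 / 159.69 = 15.78 mol
n(H2) = PV/RT = (1.02 × 2910) / (0.08206 × 368.55) = 98.14 mol
For 15.78 mol Fe2O3, stoichiometry requires (3/1) × 15.78 = 47.34 mol H2; 98.14 mol is available, so Fe2O3 is limiting.
n(H2O) = (3/1) × 15.78 = 47.34 mol
V(H2O) = nRT/P = 47.34 × 0.08206 × 529.15 / 11.0 = 186.9 L

187 L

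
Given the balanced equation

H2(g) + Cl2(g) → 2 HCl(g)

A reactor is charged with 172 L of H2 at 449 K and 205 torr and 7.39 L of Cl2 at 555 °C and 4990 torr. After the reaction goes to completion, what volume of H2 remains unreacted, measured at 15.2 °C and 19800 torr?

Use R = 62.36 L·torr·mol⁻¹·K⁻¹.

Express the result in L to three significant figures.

n(H2) = PV/RT = (205 × 172) / (62.36 × 449) = 1.259 mol
n(Cl2) = PV/RT = (4990 × 7.39) / (62.36 × 828.15) = 0.7141 mol
For 1.259 mol H2, stoichiometry requires (1/1) × 1.259 = 1.259 mol Cl2; 0.7141 mol is available, so Cl2 is limiting.
n(H2) consumed = (1/1) × 0.7141 = 0.7141 mol; remaining = 1.259 − 0.7141 = 0.5449 mol
V(H2) = nRT/P = 0.5449 × 62.36 × 288.35 / 19800 = 0.4949 L

0.495 L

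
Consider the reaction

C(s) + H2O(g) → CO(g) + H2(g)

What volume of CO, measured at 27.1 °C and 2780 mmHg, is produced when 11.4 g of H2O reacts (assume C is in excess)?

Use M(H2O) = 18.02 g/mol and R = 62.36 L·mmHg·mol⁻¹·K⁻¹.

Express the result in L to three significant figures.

n(H2O) = 11.40 / 18.02 = 0.6326 mol
n(CO) = (1/1) × 0.6326 = 0.6326 mol
V = nRT/P = 0.6326 × 62.36 × 300.25 / 2780 = 4.261 L

4.26 L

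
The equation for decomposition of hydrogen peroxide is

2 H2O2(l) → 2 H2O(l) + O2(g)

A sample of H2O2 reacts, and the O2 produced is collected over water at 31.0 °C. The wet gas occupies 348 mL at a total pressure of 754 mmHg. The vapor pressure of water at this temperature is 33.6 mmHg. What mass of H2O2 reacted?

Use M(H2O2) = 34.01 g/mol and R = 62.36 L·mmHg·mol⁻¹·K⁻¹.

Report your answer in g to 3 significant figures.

0.899 g

P(O2) = 754 − 33.6 = 720.4 mmHg
n(O2) = PV/RT = (720.4 × 0.3480) / (62.36 × 304.15) = 0.01322 mol
n(H2O2) = (2/1) × 0.01322 = 0.02644 mol
m(H2O2) = 0.02644 × 34.01 = 0.8992 g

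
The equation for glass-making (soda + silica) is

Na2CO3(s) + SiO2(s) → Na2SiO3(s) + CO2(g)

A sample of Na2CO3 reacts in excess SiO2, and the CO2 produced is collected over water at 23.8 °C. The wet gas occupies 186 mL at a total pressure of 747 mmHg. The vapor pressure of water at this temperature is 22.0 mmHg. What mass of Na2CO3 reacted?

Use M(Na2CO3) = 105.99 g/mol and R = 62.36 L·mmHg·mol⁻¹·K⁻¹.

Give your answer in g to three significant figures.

0.772 g

P(CO2) = 747 − 22.0 = 725.0 mmHg
n(CO2) = PV/RT = (725.0 × 0.1860) / (62.36 × 296.95) = 0.007282 mol
n(Na2CO3) = (1/1) × 0.007282 = 0.007282 mol
m(Na2CO3) = 0.007282 × 105.99 = 0.7718 g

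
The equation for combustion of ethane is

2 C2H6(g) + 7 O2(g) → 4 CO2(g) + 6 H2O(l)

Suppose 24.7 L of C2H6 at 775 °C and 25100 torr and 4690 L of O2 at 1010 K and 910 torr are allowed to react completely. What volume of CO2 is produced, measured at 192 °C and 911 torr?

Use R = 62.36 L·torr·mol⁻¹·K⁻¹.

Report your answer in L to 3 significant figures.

604 L

n(C2H6) = PV/RT = (25100 × 24.7) / (62.36 × 1048.15) = 9.485 mol
n(O2) = PV/RT = (910 × 4690) / (62.36 × 1010) = 67.76 mol
For 9.485 mol C2H6, stoichiometry requires (7/2) × 9.485 = 33.20 mol O2; 67.76 mol is available, so C2H6 is limiting.
n(CO2) = (4/2) × 9.485 = 18.97 mol
V(CO2) = nRT/P = 18.97 × 62.36 × 465.15 / 911 = 604.0 L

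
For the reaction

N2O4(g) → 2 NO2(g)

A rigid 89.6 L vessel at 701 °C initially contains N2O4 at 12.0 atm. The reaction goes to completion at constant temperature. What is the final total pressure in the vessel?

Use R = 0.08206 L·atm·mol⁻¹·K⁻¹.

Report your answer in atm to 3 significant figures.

24.0 atm

At constant T and V, P ∝ n(gas): 1 mol gas → 2 mol gas.
P_final = (2/1) × 12.0 = 24.00 atm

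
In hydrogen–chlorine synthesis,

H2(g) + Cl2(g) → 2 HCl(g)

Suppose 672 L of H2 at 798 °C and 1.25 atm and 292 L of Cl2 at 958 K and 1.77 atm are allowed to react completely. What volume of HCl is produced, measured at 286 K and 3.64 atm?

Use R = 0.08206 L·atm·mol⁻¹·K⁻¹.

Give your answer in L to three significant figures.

84.8 L

n(H2) = PV/RT = (1.25 × 672) / (0.08206 × 1071.15) = 9.556 mol
n(Cl2) = PV/RT = (1.77 × 292) / (0.08206 × 958) = 6.574 mol
For 9.556 mol H2, stoichiometry requires (1/1) × 9.556 = 9.556 mol Cl2; 6.574 mol is available, so Cl2 is limiting.
n(HCl) = (2/1) × 6.574 = 13.15 mol
V(HCl) = nRT/P = 13.15 × 0.08206 × 286 / 3.64 = 84.79 L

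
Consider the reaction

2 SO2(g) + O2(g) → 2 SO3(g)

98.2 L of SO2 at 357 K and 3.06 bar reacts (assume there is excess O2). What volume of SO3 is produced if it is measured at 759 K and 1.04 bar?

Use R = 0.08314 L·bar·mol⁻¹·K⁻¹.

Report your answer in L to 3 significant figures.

614 L

n(SO2) = PV/RT = (3.06 × 98.2) / (0.08314 × 357) = 10.12 mol
n(SO3) = (2/2) × 10.12 = 10.12 mol
V = nRT/P = 10.12 × 0.08314 × 759 / 1.04 = 614.0 L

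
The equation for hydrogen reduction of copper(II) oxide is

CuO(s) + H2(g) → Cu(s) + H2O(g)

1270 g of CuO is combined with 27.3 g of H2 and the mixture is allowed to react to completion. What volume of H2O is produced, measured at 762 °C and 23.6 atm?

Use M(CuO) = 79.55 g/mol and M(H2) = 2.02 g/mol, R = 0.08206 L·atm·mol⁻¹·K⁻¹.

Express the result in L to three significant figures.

n(CuO) = 1270 / 79.55 = 15.96 mol
n(H2) = 27.3 / 2.02 = 13.51 mol
For 15.96 mol CuO, stoichiometry requires (1/1) × 15.96 = 15.96 mol H2; 13.51 mol is available, so H2 is limiting.
n(H2O) = (1/1) × 13.51 = 13.51 mol
V(H2O) = nRT/P = 13.51 × 0.08206 × 1035.15 / 23.6 = 48.63 L

48.6 L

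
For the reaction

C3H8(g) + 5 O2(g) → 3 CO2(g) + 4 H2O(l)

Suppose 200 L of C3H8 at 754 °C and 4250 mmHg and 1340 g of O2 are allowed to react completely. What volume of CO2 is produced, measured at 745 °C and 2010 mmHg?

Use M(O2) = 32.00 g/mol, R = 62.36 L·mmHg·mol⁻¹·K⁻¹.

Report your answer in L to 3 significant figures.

794 L

n(C3H8) = PV/RT = (4250 × 200) / (62.36 × 1027.15) = 13.27 mol
n(O2) = 1340 / 32.00 = 41.88 mol
For 13.27 mol C3H8, stoichiometry requires (5/1) × 13.27 = 66.35 mol O2; 41.88 mol is available, so O2 is limiting.
n(CO2) = (3/5) × 41.88 = 25.13 mol
V(CO2) = nRT/P = 25.13 × 62.36 × 1018.15 / 2010 = 793.8 L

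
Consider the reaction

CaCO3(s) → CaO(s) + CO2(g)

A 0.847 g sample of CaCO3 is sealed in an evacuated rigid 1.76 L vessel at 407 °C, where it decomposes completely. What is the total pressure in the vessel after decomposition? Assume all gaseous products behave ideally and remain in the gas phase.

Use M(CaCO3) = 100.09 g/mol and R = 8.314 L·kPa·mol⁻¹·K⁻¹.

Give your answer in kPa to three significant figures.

n(CaCO3) = 0.847 / 100.09 = 0.008462 mol
n(gas produced) = (1/1) × 0.008462 = 0.008462 mol
P = nRT/V = 0.008462 × 8.314 × 680.15 / 1.76 = 27.19 kPa

27.2 kPa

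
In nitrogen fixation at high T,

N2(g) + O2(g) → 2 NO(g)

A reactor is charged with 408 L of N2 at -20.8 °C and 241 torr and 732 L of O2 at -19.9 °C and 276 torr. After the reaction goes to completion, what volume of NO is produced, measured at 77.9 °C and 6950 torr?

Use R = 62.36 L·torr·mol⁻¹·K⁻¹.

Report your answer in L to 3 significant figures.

n(N2) = PV/RT = (241 × 408) / (62.36 × 252.35) = 6.248 mol
n(O2) = PV/RT = (276 × 732) / (62.36 × 253.25) = 12.79 mol
For 6.248 mol N2, stoichiometry requires (1/1) × 6.248 = 6.248 mol O2; 12.79 mol is available, so N2 is limiting.
n(NO) = (2/1) × 6.248 = 12.50 mol
V(NO) = nRT/P = 12.50 × 62.36 × 351.05 / 6950 = 39.37 L

39.4 L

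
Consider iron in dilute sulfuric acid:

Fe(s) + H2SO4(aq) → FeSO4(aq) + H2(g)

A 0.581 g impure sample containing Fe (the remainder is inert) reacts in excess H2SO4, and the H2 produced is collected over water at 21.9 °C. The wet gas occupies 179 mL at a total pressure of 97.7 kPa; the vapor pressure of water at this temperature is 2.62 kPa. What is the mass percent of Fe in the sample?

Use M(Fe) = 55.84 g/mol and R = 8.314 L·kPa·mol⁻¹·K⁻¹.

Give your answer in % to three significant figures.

P(H2) = 97.7 − 2.62 = 95.08 kPa
n(H2) = PV/RT = (95.08 × 0.1790) / (8.314 × 295.05) = 0.006938 mol
n(Fe) = (1/1) × 0.006938 = 0.006938 mol
m(Fe) = 0.006938 × 55.84 = 0.3874 g
%Fe = 0.3874 / 0.581 × 100 = 66.68%

66.7 %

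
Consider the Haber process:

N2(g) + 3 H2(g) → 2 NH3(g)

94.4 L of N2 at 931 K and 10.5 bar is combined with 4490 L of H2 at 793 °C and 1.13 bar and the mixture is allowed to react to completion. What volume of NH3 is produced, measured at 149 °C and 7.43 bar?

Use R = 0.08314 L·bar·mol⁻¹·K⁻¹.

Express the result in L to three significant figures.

n(N2) = PV/RT = (10.5 × 94.4) / (0.08314 × 931) = 12.81 mol
n(H2) = PV/RT = (1.13 × 4490) / (0.08314 × 1066.15) = 57.24 mol
For 12.81 mol N2, stoichiometry requires (3/1) × 12.81 = 38.43 mol H2; 57.24 mol is available, so N2 is limiting.
n(NH3) = (2/1) × 12.81 = 25.62 mol
V(NH3) = nRT/P = 25.62 × 0.08314 × 422.15 / 7.43 = 121.0 L

121 L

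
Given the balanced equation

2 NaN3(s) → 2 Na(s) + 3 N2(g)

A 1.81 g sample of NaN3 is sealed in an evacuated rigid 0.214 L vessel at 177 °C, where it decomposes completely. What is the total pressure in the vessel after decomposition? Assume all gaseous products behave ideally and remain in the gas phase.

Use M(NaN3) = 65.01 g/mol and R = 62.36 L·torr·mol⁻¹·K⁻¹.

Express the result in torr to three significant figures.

5480 torr

n(NaN3) = 1.81 / 65.01 = 0.02784 mol
n(gas produced) = (3/2) × 0.02784 = 0.04176 mol
P = nRT/V = 0.04176 × 62.36 × 450.15 / 0.214 = 5478 torr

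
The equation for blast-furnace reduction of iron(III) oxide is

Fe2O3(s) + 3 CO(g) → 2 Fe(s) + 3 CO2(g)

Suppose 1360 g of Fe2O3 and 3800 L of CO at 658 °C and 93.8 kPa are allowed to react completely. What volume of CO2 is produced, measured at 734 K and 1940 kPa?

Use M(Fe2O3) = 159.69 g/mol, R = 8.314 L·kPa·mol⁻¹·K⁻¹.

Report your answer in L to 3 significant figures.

n(Fe2O3) = 1360 / 159.69 = 8.517 mol
n(CO) = PV/RT = (93.8 × 3800) / (8.314 × 931.15) = 46.04 mol
For 8.517 mol Fe2O3, stoichiometry requires (3/1) × 8.517 = 25.55 mol CO; 46.04 mol is available, so Fe2O3 is limiting.
n(CO2) = (3/1) × 8.517 = 25.55 mol
V(CO2) = nRT/P = 25.55 × 8.314 × 734 / 1940 = 80.37 L

80.4 L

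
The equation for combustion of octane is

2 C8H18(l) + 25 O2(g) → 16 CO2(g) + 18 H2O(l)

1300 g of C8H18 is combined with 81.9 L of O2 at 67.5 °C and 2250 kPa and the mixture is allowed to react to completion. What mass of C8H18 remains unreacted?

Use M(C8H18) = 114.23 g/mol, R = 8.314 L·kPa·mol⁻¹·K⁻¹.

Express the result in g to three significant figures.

n(C8H18) = 1300 / 114.23 = 11.38 mol
n(O2) = PV/RT = (2250 × 81.9) / (8.314 × 340.65) = 65.07 mol
For 11.38 mol C8H18, stoichiometry requires (25/2) × 11.38 = 142.2 mol O2; 65.07 mol is available, so O2 is limiting.
n(C8H18) consumed = (2/25) × 65.07 = 5.206 mol; remaining = 11.38 − 5.206 = 6.174 mol
m(C8H18) = 6.174 × 114.23 = 705.3 g

705 g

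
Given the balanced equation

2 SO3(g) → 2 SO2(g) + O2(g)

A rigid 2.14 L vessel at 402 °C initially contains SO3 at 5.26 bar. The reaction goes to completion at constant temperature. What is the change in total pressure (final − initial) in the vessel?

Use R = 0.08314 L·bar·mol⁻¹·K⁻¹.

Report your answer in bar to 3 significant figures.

2.63 bar

At constant T and V, P ∝ n(gas): 2 mol gas → 3 mol gas.
P_final = (3/2) × 5.26 = 7.890 bar; ΔP = 7.890 − 5.26 = 2.630 bar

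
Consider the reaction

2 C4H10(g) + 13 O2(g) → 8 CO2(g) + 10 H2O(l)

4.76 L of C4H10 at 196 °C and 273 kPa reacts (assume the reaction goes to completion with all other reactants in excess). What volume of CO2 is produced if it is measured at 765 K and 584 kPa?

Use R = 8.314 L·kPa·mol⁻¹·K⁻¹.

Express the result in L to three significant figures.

n(C4H10) = PV/RT = (273 × 4.76) / (8.314 × 469.15) = 0.3332 mol
n(CO2) = (8/2) × 0.3332 = 1.333 mol
V = nRT/P = 1.333 × 8.314 × 765 / 584 = 14.52 L

14.5 L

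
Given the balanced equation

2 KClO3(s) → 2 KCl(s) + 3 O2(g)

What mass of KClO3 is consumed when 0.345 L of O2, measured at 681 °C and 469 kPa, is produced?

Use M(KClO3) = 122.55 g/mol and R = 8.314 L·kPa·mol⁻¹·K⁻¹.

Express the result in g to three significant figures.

n(O2) = PV/RT = (469 × 0.345) / (8.314 × 954.15) = 0.02040 mol
n(KClO3) = (2/3) × 0.02040 = 0.01360 mol
m(KClO3) = 0.01360 × 122.55 = 1.667 g

1.67 g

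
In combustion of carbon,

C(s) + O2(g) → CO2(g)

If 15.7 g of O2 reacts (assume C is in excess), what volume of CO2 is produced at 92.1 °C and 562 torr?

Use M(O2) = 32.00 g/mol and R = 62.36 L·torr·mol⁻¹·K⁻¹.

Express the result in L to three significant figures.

19.9 L

n(O2) = 15.70 / 32.00 = 0.4906 mol
n(CO2) = (1/1) × 0.4906 = 0.4906 mol
V = nRT/P = 0.4906 × 62.36 × 365.25 / 562 = 19.88 L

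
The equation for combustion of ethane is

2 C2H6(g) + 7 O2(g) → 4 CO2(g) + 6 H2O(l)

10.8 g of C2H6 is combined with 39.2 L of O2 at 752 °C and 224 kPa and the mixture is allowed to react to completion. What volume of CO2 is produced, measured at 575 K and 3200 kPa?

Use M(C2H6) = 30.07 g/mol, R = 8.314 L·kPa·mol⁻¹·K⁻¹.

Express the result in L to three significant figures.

0.879 L

n(C2H6) = 10.8 / 30.07 = 0.3592 mol
n(O2) = PV/RT = (224 × 39.2) / (8.314 × 1025.15) = 1.030 mol
For 0.3592 mol C2H6, stoichiometry requires (7/2) × 0.3592 = 1.257 mol O2; 1.030 mol is available, so O2 is limiting.
n(CO2) = (4/7) × 1.030 = 0.5886 mol
V(CO2) = nRT/P = 0.5886 × 8.314 × 575 / 3200 = 0.8793 L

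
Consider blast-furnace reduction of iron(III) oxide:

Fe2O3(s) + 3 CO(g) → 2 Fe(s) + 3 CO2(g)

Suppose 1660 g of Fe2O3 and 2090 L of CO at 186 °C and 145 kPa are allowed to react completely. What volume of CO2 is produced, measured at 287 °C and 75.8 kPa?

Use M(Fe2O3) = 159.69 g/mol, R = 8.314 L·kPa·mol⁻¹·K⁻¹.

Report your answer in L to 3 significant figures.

n(Fe2O3) = 1660 / 159.69 = 10.40 mol
n(CO) = PV/RT = (145 × 2090) / (8.314 × 459.15) = 79.39 mol
For 10.40 mol Fe2O3, stoichiometry requires (3/1) × 10.40 = 31.20 mol CO; 79.39 mol is available, so Fe2O3 is limiting.
n(CO2) = (3/1) × 10.40 = 31.20 mol
V(CO2) = nRT/P = 31.20 × 8.314 × 560.15 / 75.8 = 1917 L

1920 L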